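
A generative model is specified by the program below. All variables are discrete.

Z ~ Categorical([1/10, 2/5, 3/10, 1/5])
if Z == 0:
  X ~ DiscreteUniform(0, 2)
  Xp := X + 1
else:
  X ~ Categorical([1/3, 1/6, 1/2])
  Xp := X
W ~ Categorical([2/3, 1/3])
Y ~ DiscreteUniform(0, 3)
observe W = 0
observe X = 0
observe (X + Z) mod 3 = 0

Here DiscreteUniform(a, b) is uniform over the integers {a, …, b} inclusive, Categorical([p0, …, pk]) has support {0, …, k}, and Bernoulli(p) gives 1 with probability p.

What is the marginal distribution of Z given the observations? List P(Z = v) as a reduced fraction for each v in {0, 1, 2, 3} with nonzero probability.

Enumerate traces; 8 have nonzero weight after conditioning:
  (Z=0, X=0, W=0, Y=0) weight 1/180
  (Z=0, X=0, W=0, Y=1) weight 1/180
  (Z=0, X=0, W=0, Y=2) weight 1/180
  (Z=0, X=0, W=0, Y=3) weight 1/180
  (Z=3, X=0, W=0, Y=0) weight 1/90
  (Z=3, X=0, W=0, Y=1) weight 1/90
  (Z=3, X=0, W=0, Y=2) weight 1/90
  (Z=3, X=0, W=0, Y=3) weight 1/90
Group by Z:
  weight(Z=0) = 1/45
  weight(Z=3) = 2/45
Total weight = 1/45 + 2/45 = 1/15
P(Z=0 | obs) = 1/45 / 1/15 = 1/3
P(Z=3 | obs) = 2/45 / 1/15 = 2/3

P(Z=0) = 1/3, P(Z=3) = 2/3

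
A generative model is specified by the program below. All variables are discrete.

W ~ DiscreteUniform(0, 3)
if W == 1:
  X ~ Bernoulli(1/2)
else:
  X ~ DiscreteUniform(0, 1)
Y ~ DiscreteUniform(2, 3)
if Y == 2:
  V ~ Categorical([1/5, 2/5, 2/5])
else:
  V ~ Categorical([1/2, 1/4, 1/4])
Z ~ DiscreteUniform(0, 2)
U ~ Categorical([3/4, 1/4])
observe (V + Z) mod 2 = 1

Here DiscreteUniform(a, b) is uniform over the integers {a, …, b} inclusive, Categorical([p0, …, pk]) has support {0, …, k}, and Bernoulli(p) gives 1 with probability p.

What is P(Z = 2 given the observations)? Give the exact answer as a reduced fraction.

P(Z = 2 | obs) = 13/53

Enumerate traces; 128 have nonzero weight after conditioning:
  (W=0, X=0, Y=2, V=0, Z=1, U=0) weight 1/320
  (W=0, X=0, Y=2, V=0, Z=1, U=1) weight 1/960
  (W=0, X=0, Y=2, V=1, Z=0, U=0) weight 1/160
  (W=0, X=0, Y=2, V=1, Z=0, U=1) weight 1/480
  (W=0, X=0, Y=2, V=1, Z=2, U=0) weight 1/160
  (W=0, X=0, Y=2, V=1, Z=2, U=1) weight 1/480
  (W=0, X=0, Y=2, V=2, Z=1, U=0) weight 1/160
  (W=0, X=0, Y=2, V=2, Z=1, U=1) weight 1/480
  … 120 more
Group by Z:
  weight(Z=0) = 13/120
  weight(Z=1) = 9/40
  weight(Z=2) = 13/120
Total weight = 13/120 + 9/40 + 13/120 = 53/120
P(Z=0 | obs) = 13/120 / 53/120 = 13/53
P(Z=1 | obs) = 9/40 / 53/120 = 27/53
P(Z=2 | obs) = 13/120 / 53/120 = 13/53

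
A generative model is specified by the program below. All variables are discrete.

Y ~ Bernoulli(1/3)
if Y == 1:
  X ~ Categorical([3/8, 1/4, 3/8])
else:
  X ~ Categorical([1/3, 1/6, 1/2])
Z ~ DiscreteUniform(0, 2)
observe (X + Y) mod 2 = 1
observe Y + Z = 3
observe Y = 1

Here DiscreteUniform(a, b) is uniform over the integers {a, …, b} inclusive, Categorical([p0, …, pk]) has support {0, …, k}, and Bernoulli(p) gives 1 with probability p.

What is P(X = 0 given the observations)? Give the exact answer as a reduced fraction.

Enumerate traces; 2 have nonzero weight after conditioning:
  (Y=1, X=0, Z=2) weight 1/24
  (Y=1, X=2, Z=2) weight 1/24
Group by X:
  weight(X=0) = 1/24
  weight(X=2) = 1/24
Total weight = 1/24 + 1/24 = 1/12
P(X=0 | obs) = 1/24 / 1/12 = 1/2
P(X=2 | obs) = 1/24 / 1/12 = 1/2

P(X = 0 | obs) = 1/2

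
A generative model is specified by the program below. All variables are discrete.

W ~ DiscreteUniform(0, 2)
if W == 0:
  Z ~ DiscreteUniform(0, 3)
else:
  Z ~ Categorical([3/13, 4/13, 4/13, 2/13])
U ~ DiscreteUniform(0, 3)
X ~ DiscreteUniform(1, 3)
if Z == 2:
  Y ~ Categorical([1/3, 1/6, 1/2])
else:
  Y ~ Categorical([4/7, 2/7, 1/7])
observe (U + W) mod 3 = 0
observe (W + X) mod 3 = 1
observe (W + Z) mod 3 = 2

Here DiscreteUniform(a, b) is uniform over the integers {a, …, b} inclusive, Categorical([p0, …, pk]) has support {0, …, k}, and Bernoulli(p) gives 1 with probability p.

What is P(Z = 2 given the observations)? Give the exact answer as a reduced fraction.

Enumerate traces; 15 have nonzero weight after conditioning:
  (W=0, Z=2, U=0, X=1, Y=0) weight 1/432
  (W=0, Z=2, U=0, X=1, Y=1) weight 1/864
  (W=0, Z=2, U=0, X=1, Y=2) weight 1/288
  (W=0, Z=2, U=3, X=1, Y=0) weight 1/432
  (W=0, Z=2, U=3, X=1, Y=1) weight 1/864
  (W=0, Z=2, U=3, X=1, Y=2) weight 1/288
  (W=1, Z=1, U=2, X=3, Y=0) weight 4/819
  (W=1, Z=1, U=2, X=3, Y=1) weight 2/819
  (W=2, Z=0, U=1, X=2, Y=0) weight 1/273
  (W=2, Z=3, U=1, X=2, Y=0) weight 2/819
  … 5 more
Group by Z:
  weight(Z=0) = 1/156
  weight(Z=1) = 1/117
  weight(Z=2) = 1/72
  weight(Z=3) = 1/234
Total weight = 1/156 + 1/117 + 1/72 + 1/234 = 31/936
P(Z=0 | obs) = 1/156 / 31/936 = 6/31
P(Z=1 | obs) = 1/117 / 31/936 = 8/31
P(Z=2 | obs) = 1/72 / 31/936 = 13/31
P(Z=3 | obs) = 1/234 / 31/936 = 4/31

P(Z = 2 | obs) = 13/31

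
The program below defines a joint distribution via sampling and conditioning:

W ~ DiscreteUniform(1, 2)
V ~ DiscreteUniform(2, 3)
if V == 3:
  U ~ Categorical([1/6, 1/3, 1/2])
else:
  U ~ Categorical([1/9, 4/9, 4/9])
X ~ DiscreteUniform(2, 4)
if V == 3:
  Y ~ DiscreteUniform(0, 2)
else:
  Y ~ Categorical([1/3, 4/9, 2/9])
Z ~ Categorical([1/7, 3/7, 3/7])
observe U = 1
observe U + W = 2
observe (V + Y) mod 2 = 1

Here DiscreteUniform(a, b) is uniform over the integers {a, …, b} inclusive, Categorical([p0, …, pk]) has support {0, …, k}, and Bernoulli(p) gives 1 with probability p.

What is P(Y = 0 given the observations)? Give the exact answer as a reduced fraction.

P(Y = 0 | obs) = 9/34

Enumerate traces; 27 have nonzero weight after conditioning:
  (W=1, V=2, U=1, X=2, Y=1, Z=0) weight 4/1701
  (W=1, V=2, U=1, X=2, Y=1, Z=1) weight 4/567
  (W=1, V=2, U=1, X=2, Y=1, Z=2) weight 4/567
  (W=1, V=2, U=1, X=3, Y=1, Z=0) weight 4/1701
  (W=1, V=2, U=1, X=3, Y=1, Z=1) weight 4/567
  (W=1, V=2, U=1, X=3, Y=1, Z=2) weight 4/567
  (W=1, V=2, U=1, X=4, Y=1, Z=0) weight 4/1701
  (W=1, V=2, U=1, X=4, Y=1, Z=1) weight 4/567
  (W=1, V=3, U=1, X=2, Y=0, Z=0) weight 1/756
  (W=1, V=3, U=1, X=2, Y=2, Z=0) weight 1/756
  … 17 more
Group by Y:
  weight(Y=0) = 1/36
  weight(Y=1) = 4/81
  weight(Y=2) = 1/36
Total weight = 1/36 + 4/81 + 1/36 = 17/162
P(Y=0 | obs) = 1/36 / 17/162 = 9/34
P(Y=1 | obs) = 4/81 / 17/162 = 8/17
P(Y=2 | obs) = 1/36 / 17/162 = 9/34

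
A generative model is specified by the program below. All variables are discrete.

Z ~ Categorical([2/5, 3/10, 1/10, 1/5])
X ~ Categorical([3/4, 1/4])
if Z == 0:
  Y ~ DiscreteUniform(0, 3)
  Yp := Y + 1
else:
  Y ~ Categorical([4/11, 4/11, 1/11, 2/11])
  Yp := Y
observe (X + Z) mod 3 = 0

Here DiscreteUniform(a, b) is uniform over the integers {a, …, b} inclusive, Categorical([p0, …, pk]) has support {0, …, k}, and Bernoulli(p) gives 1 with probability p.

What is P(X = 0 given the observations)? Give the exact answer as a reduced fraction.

Enumerate traces; 12 have nonzero weight after conditioning:
  (Z=0, X=0, Y=0) weight 3/40
  (Z=0, X=0, Y=1) weight 3/40
  (Z=0, X=0, Y=2) weight 3/40
  (Z=0, X=0, Y=3) weight 3/40
  (Z=2, X=1, Y=0) weight 1/110
  (Z=2, X=1, Y=1) weight 1/110
  (Z=2, X=1, Y=2) weight 1/440
  (Z=2, X=1, Y=3) weight 1/220
  … 4 more
Group by X:
  weight(X=0) = 9/20
  weight(X=1) = 1/40
Total weight = 9/20 + 1/40 = 19/40
P(X=0 | obs) = 9/20 / 19/40 = 18/19
P(X=1 | obs) = 1/40 / 19/40 = 1/19

P(X = 0 | obs) = 18/19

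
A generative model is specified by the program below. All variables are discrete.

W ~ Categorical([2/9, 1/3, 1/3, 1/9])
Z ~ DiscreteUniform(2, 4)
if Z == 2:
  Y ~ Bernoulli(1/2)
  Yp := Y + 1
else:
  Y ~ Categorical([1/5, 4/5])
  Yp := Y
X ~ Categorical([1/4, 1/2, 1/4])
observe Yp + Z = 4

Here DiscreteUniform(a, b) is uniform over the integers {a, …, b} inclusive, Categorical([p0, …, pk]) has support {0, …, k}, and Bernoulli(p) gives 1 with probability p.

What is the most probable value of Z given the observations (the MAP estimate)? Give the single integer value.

Enumerate traces; 36 have nonzero weight after conditioning:
  (W=0, Z=2, Y=1, X=0) weight 1/108
  (W=0, Z=2, Y=1, X=1) weight 1/54
  (W=0, Z=2, Y=1, X=2) weight 1/108
  (W=0, Z=3, Y=1, X=0) weight 2/135
  (W=0, Z=3, Y=1, X=1) weight 4/135
  (W=0, Z=3, Y=1, X=2) weight 2/135
  (W=0, Z=4, Y=0, X=0) weight 1/270
  (W=0, Z=4, Y=0, X=1) weight 1/135
  … 28 more
Group by Z:
  weight(Z=2) = 1/6
  weight(Z=3) = 4/15
  weight(Z=4) = 1/15
Total weight = 1/6 + 4/15 + 1/15 = 1/2
P(Z=2 | obs) = 1/6 / 1/2 = 1/3
P(Z=3 | obs) = 4/15 / 1/2 = 8/15
P(Z=4 | obs) = 1/15 / 1/2 = 2/15
argmax = 3

argmax_v P(Z = v | obs) = 3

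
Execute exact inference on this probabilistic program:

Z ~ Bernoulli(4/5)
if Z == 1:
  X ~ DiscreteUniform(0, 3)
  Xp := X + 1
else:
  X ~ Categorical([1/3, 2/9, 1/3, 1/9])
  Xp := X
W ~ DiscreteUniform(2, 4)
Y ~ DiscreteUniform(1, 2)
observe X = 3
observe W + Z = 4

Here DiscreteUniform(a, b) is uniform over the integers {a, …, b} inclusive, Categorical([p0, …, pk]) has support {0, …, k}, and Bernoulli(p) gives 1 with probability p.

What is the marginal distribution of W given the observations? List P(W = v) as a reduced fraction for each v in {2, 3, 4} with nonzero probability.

Enumerate traces; 4 have nonzero weight after conditioning:
  (Z=0, X=3, W=4, Y=1) weight 1/270
  (Z=0, X=3, W=4, Y=2) weight 1/270
  (Z=1, X=3, W=3, Y=1) weight 1/30
  (Z=1, X=3, W=3, Y=2) weight 1/30
Group by W:
  weight(W=3) = 1/15
  weight(W=4) = 1/135
Total weight = 1/15 + 1/135 = 2/27
P(W=3 | obs) = 1/15 / 2/27 = 9/10
P(W=4 | obs) = 1/135 / 2/27 = 1/10

P(W=3) = 9/10, P(W=4) = 1/10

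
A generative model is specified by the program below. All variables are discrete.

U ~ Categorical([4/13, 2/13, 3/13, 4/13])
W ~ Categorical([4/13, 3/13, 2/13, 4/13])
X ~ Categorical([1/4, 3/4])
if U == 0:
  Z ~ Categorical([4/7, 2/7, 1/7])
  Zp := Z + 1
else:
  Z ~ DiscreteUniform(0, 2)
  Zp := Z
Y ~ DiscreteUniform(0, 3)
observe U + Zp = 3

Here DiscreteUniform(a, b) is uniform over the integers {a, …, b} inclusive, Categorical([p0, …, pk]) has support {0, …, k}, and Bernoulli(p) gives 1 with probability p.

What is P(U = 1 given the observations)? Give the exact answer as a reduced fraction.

Enumerate traces; 128 have nonzero weight after conditioning:
  (U=0, W=0, X=0, Z=2, Y=0) weight 1/1183
  (U=0, W=0, X=0, Z=2, Y=1) weight 1/1183
  (U=0, W=0, X=0, Z=2, Y=2) weight 1/1183
  (U=0, W=0, X=0, Z=2, Y=3) weight 1/1183
  (U=0, W=0, X=1, Z=2, Y=0) weight 3/1183
  (U=0, W=0, X=1, Z=2, Y=1) weight 3/1183
  (U=0, W=0, X=1, Z=2, Y=2) weight 3/1183
  (U=0, W=0, X=1, Z=2, Y=3) weight 3/1183
  (U=1, W=0, X=0, Z=2, Y=0) weight 1/1014
  (U=2, W=0, X=0, Z=1, Y=0) weight 1/676
  … 118 more
Group by U:
  weight(U=0) = 4/91
  weight(U=1) = 2/39
  weight(U=2) = 1/13
  weight(U=3) = 4/39
Total weight = 4/91 + 2/39 + 1/13 + 4/39 = 25/91
P(U=0 | obs) = 4/91 / 25/91 = 4/25
P(U=1 | obs) = 2/39 / 25/91 = 14/75
P(U=2 | obs) = 1/13 / 25/91 = 7/25
P(U=3 | obs) = 4/39 / 25/91 = 28/75

P(U = 1 | obs) = 14/75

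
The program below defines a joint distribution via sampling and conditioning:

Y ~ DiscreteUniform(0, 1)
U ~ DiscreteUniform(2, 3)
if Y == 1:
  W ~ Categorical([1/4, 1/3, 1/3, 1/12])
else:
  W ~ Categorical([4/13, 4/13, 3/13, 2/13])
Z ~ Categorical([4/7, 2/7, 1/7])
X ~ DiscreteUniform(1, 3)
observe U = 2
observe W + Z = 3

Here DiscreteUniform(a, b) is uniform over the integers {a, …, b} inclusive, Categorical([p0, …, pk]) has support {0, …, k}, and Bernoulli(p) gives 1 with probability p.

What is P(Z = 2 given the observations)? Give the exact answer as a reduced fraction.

Enumerate traces; 18 have nonzero weight after conditioning:
  (Y=0, U=2, W=1, Z=2, X=1) weight 1/273
  (Y=0, U=2, W=1, Z=2, X=2) weight 1/273
  (Y=0, U=2, W=1, Z=2, X=3) weight 1/273
  (Y=0, U=2, W=2, Z=1, X=1) weight 1/182
  (Y=0, U=2, W=2, Z=1, X=2) weight 1/182
  (Y=0, U=2, W=2, Z=1, X=3) weight 1/182
  (Y=0, U=2, W=3, Z=0, X=1) weight 2/273
  (Y=0, U=2, W=3, Z=0, X=2) weight 2/273
  … 10 more
Group by Z:
  weight(Z=0) = 37/1092
  weight(Z=1) = 11/273
  weight(Z=2) = 25/1092
Total weight = 37/1092 + 11/273 + 25/1092 = 53/546
P(Z=0 | obs) = 37/1092 / 53/546 = 37/106
P(Z=1 | obs) = 11/273 / 53/546 = 22/53
P(Z=2 | obs) = 25/1092 / 53/546 = 25/106

P(Z = 2 | obs) = 25/106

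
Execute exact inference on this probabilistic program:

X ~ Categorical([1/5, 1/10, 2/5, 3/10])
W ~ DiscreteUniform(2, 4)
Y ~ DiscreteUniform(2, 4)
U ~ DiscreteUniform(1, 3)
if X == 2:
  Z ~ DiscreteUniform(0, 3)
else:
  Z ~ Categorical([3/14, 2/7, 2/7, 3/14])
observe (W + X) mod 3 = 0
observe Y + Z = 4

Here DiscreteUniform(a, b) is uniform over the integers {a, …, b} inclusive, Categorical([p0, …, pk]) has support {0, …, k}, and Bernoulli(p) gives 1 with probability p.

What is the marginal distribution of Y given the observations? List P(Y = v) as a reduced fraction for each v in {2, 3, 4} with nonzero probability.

P(Y=2) = 19/54, P(Y=3) = 19/54, P(Y=4) = 8/27

Enumerate traces; 36 have nonzero weight after conditioning:
  (X=0, W=3, Y=2, U=1, Z=2) weight 2/945
  (X=0, W=3, Y=2, U=2, Z=2) weight 2/945
  (X=0, W=3, Y=2, U=3, Z=2) weight 2/945
  (X=0, W=3, Y=3, U=1, Z=1) weight 2/945
  (X=0, W=3, Y=3, U=2, Z=1) weight 2/945
  (X=0, W=3, Y=3, U=3, Z=1) weight 2/945
  (X=0, W=3, Y=4, U=1, Z=0) weight 1/630
  (X=0, W=3, Y=4, U=2, Z=0) weight 1/630
  … 28 more
Group by Y:
  weight(Y=2) = 19/630
  weight(Y=3) = 19/630
  weight(Y=4) = 8/315
Total weight = 19/630 + 19/630 + 8/315 = 3/35
P(Y=2 | obs) = 19/630 / 3/35 = 19/54
P(Y=3 | obs) = 19/630 / 3/35 = 19/54
P(Y=4 | obs) = 8/315 / 3/35 = 8/27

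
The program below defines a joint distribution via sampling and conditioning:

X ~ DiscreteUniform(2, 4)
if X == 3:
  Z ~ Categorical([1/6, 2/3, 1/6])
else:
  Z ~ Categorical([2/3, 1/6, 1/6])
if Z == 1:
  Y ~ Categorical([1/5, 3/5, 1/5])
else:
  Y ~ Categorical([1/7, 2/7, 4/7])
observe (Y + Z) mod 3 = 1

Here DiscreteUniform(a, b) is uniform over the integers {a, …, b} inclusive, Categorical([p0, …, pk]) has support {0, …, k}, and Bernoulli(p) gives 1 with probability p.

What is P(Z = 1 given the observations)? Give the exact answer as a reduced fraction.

P(Z = 1 | obs) = 7/32

Enumerate traces; 9 have nonzero weight after conditioning:
  (X=2, Z=0, Y=1) weight 4/63
  (X=2, Z=1, Y=0) weight 1/90
  (X=2, Z=2, Y=2) weight 2/63
  (X=3, Z=0, Y=1) weight 1/63
  (X=3, Z=1, Y=0) weight 2/45
  (X=3, Z=2, Y=2) weight 2/63
  (X=4, Z=0, Y=1) weight 4/63
  (X=4, Z=1, Y=0) weight 1/90
  … 1 more
Group by Z:
  weight(Z=0) = 1/7
  weight(Z=1) = 1/15
  weight(Z=2) = 2/21
Total weight = 1/7 + 1/15 + 2/21 = 32/105
P(Z=0 | obs) = 1/7 / 32/105 = 15/32
P(Z=1 | obs) = 1/15 / 32/105 = 7/32
P(Z=2 | obs) = 2/21 / 32/105 = 5/16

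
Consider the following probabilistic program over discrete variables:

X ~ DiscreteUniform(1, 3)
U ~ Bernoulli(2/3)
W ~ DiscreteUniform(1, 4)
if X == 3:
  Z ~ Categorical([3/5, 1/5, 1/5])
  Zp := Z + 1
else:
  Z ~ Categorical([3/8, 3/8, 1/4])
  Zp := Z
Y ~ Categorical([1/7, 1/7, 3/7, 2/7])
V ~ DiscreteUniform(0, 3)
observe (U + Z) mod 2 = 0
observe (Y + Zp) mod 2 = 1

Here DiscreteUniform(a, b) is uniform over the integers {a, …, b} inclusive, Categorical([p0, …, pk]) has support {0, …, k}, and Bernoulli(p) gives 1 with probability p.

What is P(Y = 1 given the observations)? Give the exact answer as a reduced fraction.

P(Y = 1 | obs) = 33/283

Enumerate traces; 288 have nonzero weight after conditioning:
  (X=1, U=0, W=1, Z=0, Y=1, V=0) weight 1/2688
  (X=1, U=0, W=1, Z=0, Y=1, V=1) weight 1/2688
  (X=1, U=0, W=1, Z=0, Y=1, V=2) weight 1/2688
  (X=1, U=0, W=1, Z=0, Y=1, V=3) weight 1/2688
  (X=1, U=0, W=1, Z=0, Y=3, V=0) weight 1/1344
  (X=1, U=0, W=1, Z=0, Y=3, V=1) weight 1/1344
  (X=1, U=0, W=1, Z=0, Y=3, V=2) weight 1/1344
  (X=1, U=0, W=1, Z=0, Y=3, V=3) weight 1/1344
  (X=1, U=1, W=1, Z=1, Y=0, V=0) weight 1/1344
  (X=1, U=1, W=1, Z=1, Y=2, V=0) weight 1/448
  … 278 more
Group by Y:
  weight(Y=0) = 23/630
  weight(Y=1) = 11/420
  weight(Y=2) = 23/210
  weight(Y=3) = 11/210
Total weight = 23/630 + 11/420 + 23/210 + 11/210 = 283/1260
P(Y=0 | obs) = 23/630 / 283/1260 = 46/283
P(Y=1 | obs) = 11/420 / 283/1260 = 33/283
P(Y=2 | obs) = 23/210 / 283/1260 = 138/283
P(Y=3 | obs) = 11/210 / 283/1260 = 66/283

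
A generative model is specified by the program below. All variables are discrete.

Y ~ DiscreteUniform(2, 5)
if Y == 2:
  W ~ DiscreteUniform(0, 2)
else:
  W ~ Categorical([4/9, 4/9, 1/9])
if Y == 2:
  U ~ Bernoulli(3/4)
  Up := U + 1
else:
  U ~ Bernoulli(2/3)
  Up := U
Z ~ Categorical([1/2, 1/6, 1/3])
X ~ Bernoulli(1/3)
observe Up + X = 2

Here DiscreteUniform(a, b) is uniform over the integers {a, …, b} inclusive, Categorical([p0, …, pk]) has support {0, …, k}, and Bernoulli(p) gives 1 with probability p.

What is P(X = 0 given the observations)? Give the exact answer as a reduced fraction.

P(X = 0 | obs) = 2/5

Enumerate traces; 45 have nonzero weight after conditioning:
  (Y=2, W=0, U=0, Z=0, X=1) weight 1/288
  (Y=2, W=0, U=0, Z=1, X=1) weight 1/864
  (Y=2, W=0, U=0, Z=2, X=1) weight 1/432
  (Y=2, W=0, U=1, Z=0, X=0) weight 1/48
  (Y=2, W=0, U=1, Z=1, X=0) weight 1/144
  (Y=2, W=0, U=1, Z=2, X=0) weight 1/72
  (Y=2, W=1, U=0, Z=0, X=1) weight 1/288
  (Y=2, W=1, U=0, Z=1, X=1) weight 1/864
  … 37 more
Group by X:
  weight(X=0) = 1/8
  weight(X=1) = 3/16
Total weight = 1/8 + 3/16 = 5/16
P(X=0 | obs) = 1/8 / 5/16 = 2/5
P(X=1 | obs) = 3/16 / 5/16 = 3/5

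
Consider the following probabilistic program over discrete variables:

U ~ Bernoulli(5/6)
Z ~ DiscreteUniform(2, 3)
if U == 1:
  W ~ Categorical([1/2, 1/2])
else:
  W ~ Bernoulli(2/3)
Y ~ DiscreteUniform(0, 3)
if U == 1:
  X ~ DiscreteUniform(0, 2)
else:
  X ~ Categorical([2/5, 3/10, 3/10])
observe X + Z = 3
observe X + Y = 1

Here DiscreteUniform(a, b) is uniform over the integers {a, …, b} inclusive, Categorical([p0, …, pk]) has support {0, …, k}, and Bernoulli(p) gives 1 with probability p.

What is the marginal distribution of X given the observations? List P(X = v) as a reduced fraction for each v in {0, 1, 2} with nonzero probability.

Enumerate traces; 8 have nonzero weight after conditioning:
  (U=0, Z=2, W=0, Y=0, X=1) weight 1/480
  (U=0, Z=2, W=1, Y=0, X=1) weight 1/240
  (U=0, Z=3, W=0, Y=1, X=0) weight 1/360
  (U=0, Z=3, W=1, Y=1, X=0) weight 1/180
  (U=1, Z=2, W=0, Y=0, X=1) weight 5/288
  (U=1, Z=2, W=1, Y=0, X=1) weight 5/288
  (U=1, Z=3, W=0, Y=1, X=0) weight 5/288
  (U=1, Z=3, W=1, Y=1, X=0) weight 5/288
Group by X:
  weight(X=0) = 31/720
  weight(X=1) = 59/1440
Total weight = 31/720 + 59/1440 = 121/1440
P(X=0 | obs) = 31/720 / 121/1440 = 62/121
P(X=1 | obs) = 59/1440 / 121/1440 = 59/121

P(X=0) = 62/121, P(X=1) = 59/121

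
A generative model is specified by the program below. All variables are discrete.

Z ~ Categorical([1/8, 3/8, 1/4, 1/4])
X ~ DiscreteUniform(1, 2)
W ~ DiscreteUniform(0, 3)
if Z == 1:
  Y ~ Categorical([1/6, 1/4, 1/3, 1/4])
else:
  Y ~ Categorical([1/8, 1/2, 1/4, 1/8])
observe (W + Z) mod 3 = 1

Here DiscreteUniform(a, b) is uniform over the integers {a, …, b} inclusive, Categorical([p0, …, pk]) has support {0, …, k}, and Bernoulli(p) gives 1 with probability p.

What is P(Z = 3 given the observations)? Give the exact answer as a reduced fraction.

P(Z = 3 | obs) = 2/11

Enumerate traces; 40 have nonzero weight after conditioning:
  (Z=0, X=1, W=1, Y=0) weight 1/512
  (Z=0, X=1, W=1, Y=1) weight 1/128
  (Z=0, X=1, W=1, Y=2) weight 1/256
  (Z=0, X=1, W=1, Y=3) weight 1/512
  (Z=0, X=2, W=1, Y=0) weight 1/512
  (Z=0, X=2, W=1, Y=1) weight 1/128
  (Z=0, X=2, W=1, Y=2) weight 1/256
  (Z=0, X=2, W=1, Y=3) weight 1/512
  (Z=1, X=1, W=0, Y=0) weight 1/128
  (Z=2, X=1, W=2, Y=0) weight 1/256
  … 30 more
Group by Z:
  weight(Z=0) = 1/32
  weight(Z=1) = 3/16
  weight(Z=2) = 1/16
  weight(Z=3) = 1/16
Total weight = 1/32 + 3/16 + 1/16 + 1/16 = 11/32
P(Z=0 | obs) = 1/32 / 11/32 = 1/11
P(Z=1 | obs) = 3/16 / 11/32 = 6/11
P(Z=2 | obs) = 1/16 / 11/32 = 2/11
P(Z=3 | obs) = 1/16 / 11/32 = 2/11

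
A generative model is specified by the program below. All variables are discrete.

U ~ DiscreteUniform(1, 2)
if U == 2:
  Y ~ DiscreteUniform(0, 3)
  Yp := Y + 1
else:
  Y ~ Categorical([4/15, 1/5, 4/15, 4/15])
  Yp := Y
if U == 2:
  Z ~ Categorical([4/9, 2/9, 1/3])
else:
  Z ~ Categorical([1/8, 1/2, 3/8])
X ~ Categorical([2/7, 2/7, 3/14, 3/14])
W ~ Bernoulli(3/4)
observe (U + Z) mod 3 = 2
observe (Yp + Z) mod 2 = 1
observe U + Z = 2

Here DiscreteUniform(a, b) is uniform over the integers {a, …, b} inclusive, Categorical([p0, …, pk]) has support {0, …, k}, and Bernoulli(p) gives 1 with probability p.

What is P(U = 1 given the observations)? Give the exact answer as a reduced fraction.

P(U = 1 | obs) = 6/11

Enumerate traces; 32 have nonzero weight after conditioning:
  (U=1, Y=0, Z=1, X=0, W=0) weight 1/210
  (U=1, Y=0, Z=1, X=0, W=1) weight 1/70
  (U=1, Y=0, Z=1, X=1, W=0) weight 1/210
  (U=1, Y=0, Z=1, X=1, W=1) weight 1/70
  (U=1, Y=0, Z=1, X=2, W=0) weight 1/280
  (U=1, Y=0, Z=1, X=2, W=1) weight 3/280
  (U=1, Y=0, Z=1, X=3, W=0) weight 1/280
  (U=1, Y=0, Z=1, X=3, W=1) weight 3/280
  (U=2, Y=0, Z=0, X=0, W=0) weight 1/252
  … 23 more
Group by U:
  weight(U=1) = 2/15
  weight(U=2) = 1/9
Total weight = 2/15 + 1/9 = 11/45
P(U=1 | obs) = 2/15 / 11/45 = 6/11
P(U=2 | obs) = 1/9 / 11/45 = 5/11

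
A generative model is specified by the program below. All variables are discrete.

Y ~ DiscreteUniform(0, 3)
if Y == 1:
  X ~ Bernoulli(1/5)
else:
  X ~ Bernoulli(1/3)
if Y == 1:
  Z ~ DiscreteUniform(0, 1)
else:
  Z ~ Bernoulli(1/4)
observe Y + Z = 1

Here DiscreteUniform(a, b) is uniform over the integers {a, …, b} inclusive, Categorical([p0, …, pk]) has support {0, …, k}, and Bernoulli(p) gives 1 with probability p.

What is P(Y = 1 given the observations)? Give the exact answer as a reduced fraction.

Enumerate traces; 4 have nonzero weight after conditioning:
  (Y=0, X=0, Z=1) weight 1/24
  (Y=0, X=1, Z=1) weight 1/48
  (Y=1, X=0, Z=0) weight 1/10
  (Y=1, X=1, Z=0) weight 1/40
Group by Y:
  weight(Y=0) = 1/16
  weight(Y=1) = 1/8
Total weight = 1/16 + 1/8 = 3/16
P(Y=0 | obs) = 1/16 / 3/16 = 1/3
P(Y=1 | obs) = 1/8 / 3/16 = 2/3

P(Y = 1 | obs) = 2/3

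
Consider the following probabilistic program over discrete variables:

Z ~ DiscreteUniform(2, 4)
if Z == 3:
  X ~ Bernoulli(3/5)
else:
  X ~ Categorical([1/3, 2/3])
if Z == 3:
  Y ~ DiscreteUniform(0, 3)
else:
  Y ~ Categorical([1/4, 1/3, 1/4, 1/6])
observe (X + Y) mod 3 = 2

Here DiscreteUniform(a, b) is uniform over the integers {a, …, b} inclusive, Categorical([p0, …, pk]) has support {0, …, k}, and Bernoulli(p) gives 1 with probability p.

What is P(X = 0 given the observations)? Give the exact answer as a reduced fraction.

Enumerate traces; 6 have nonzero weight after conditioning:
  (Z=2, X=0, Y=2) weight 1/36
  (Z=2, X=1, Y=1) weight 2/27
  (Z=3, X=0, Y=2) weight 1/30
  (Z=3, X=1, Y=1) weight 1/20
  (Z=4, X=0, Y=2) weight 1/36
  (Z=4, X=1, Y=1) weight 2/27
Group by X:
  weight(X=0) = 4/45
  weight(X=1) = 107/540
Total weight = 4/45 + 107/540 = 31/108
P(X=0 | obs) = 4/45 / 31/108 = 48/155
P(X=1 | obs) = 107/540 / 31/108 = 107/155

P(X = 0 | obs) = 48/155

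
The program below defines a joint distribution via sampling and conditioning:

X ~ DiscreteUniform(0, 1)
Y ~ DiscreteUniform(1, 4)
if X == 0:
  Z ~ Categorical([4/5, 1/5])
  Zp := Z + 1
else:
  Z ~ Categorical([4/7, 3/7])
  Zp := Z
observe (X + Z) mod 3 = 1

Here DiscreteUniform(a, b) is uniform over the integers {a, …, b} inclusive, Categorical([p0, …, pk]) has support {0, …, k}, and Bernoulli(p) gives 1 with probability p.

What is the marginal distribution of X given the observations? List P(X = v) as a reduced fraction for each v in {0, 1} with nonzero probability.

Enumerate traces; 8 have nonzero weight after conditioning:
  (X=0, Y=1, Z=1) weight 1/40
  (X=0, Y=2, Z=1) weight 1/40
  (X=0, Y=3, Z=1) weight 1/40
  (X=0, Y=4, Z=1) weight 1/40
  (X=1, Y=1, Z=0) weight 1/14
  (X=1, Y=2, Z=0) weight 1/14
  (X=1, Y=3, Z=0) weight 1/14
  (X=1, Y=4, Z=0) weight 1/14
Group by X:
  weight(X=0) = 1/10
  weight(X=1) = 2/7
Total weight = 1/10 + 2/7 = 27/70
P(X=0 | obs) = 1/10 / 27/70 = 7/27
P(X=1 | obs) = 2/7 / 27/70 = 20/27

P(X=0) = 7/27, P(X=1) = 20/27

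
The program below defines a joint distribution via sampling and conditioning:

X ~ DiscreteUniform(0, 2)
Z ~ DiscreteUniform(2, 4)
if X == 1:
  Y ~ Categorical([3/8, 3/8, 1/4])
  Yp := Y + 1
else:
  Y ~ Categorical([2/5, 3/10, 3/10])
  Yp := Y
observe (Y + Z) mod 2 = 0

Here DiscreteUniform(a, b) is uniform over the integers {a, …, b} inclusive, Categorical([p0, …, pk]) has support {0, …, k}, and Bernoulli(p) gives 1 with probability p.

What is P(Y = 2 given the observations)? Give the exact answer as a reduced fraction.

P(Y = 2 | obs) = 68/201

Enumerate traces; 15 have nonzero weight after conditioning:
  (X=0, Z=2, Y=0) weight 2/45
  (X=0, Z=2, Y=2) weight 1/30
  (X=0, Z=3, Y=1) weight 1/30
  (X=0, Z=4, Y=0) weight 2/45
  (X=0, Z=4, Y=2) weight 1/30
  (X=1, Z=2, Y=0) weight 1/24
  (X=1, Z=2, Y=2) weight 1/36
  (X=1, Z=3, Y=1) weight 1/24
  … 7 more
Group by Y:
  weight(Y=0) = 47/180
  weight(Y=1) = 13/120
  weight(Y=2) = 17/90
Total weight = 47/180 + 13/120 + 17/90 = 67/120
P(Y=0 | obs) = 47/180 / 67/120 = 94/201
P(Y=1 | obs) = 13/120 / 67/120 = 13/67
P(Y=2 | obs) = 17/90 / 67/120 = 68/201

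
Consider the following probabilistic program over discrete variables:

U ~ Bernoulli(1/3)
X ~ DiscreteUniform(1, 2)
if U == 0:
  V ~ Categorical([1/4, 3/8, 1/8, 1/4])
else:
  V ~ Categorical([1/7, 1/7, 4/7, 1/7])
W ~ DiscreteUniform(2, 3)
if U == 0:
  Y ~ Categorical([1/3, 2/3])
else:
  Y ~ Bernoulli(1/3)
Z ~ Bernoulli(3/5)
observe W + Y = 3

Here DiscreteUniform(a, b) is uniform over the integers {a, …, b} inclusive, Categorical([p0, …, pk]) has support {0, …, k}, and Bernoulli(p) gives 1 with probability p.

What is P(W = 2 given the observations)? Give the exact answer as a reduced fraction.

Enumerate traces; 64 have nonzero weight after conditioning:
  (U=0, X=1, V=0, W=2, Y=1, Z=0) weight 1/90
  (U=0, X=1, V=0, W=2, Y=1, Z=1) weight 1/60
  (U=0, X=1, V=0, W=3, Y=0, Z=0) weight 1/180
  (U=0, X=1, V=0, W=3, Y=0, Z=1) weight 1/120
  (U=0, X=1, V=1, W=2, Y=1, Z=0) weight 1/60
  (U=0, X=1, V=1, W=2, Y=1, Z=1) weight 1/40
  (U=0, X=1, V=1, W=3, Y=0, Z=0) weight 1/120
  (U=0, X=1, V=1, W=3, Y=0, Z=1) weight 1/80
  … 56 more
Group by W:
  weight(W=2) = 5/18
  weight(W=3) = 2/9
Total weight = 5/18 + 2/9 = 1/2
P(W=2 | obs) = 5/18 / 1/2 = 5/9
P(W=3 | obs) = 2/9 / 1/2 = 4/9

P(W = 2 | obs) = 5/9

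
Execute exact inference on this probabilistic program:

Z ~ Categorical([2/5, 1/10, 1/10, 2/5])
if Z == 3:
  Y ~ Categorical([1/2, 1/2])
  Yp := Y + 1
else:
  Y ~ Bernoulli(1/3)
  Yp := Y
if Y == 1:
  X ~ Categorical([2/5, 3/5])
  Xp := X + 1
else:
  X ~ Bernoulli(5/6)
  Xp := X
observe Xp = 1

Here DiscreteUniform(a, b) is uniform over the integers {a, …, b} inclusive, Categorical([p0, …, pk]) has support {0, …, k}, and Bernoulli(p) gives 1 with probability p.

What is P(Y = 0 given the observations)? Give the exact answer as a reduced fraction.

Enumerate traces; 8 have nonzero weight after conditioning:
  (Z=0, Y=0, X=1) weight 2/9
  (Z=0, Y=1, X=0) weight 4/75
  (Z=1, Y=0, X=1) weight 1/18
  (Z=1, Y=1, X=0) weight 1/75
  (Z=2, Y=0, X=1) weight 1/18
  (Z=2, Y=1, X=0) weight 1/75
  (Z=3, Y=0, X=1) weight 1/6
  (Z=3, Y=1, X=0) weight 2/25
Group by Y:
  weight(Y=0) = 1/2
  weight(Y=1) = 4/25
Total weight = 1/2 + 4/25 = 33/50
P(Y=0 | obs) = 1/2 / 33/50 = 25/33
P(Y=1 | obs) = 4/25 / 33/50 = 8/33

P(Y = 0 | obs) = 25/33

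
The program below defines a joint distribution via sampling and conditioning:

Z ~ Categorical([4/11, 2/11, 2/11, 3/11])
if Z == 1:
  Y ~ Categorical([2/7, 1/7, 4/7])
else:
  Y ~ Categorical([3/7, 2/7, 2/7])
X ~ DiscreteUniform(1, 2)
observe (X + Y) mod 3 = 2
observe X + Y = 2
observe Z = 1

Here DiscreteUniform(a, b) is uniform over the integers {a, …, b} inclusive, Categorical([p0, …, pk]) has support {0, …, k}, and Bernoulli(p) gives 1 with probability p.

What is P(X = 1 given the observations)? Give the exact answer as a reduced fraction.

Enumerate traces; 2 have nonzero weight after conditioning:
  (Z=1, Y=0, X=2) weight 2/77
  (Z=1, Y=1, X=1) weight 1/77
Group by X:
  weight(X=1) = 1/77
  weight(X=2) = 2/77
Total weight = 1/77 + 2/77 = 3/77
P(X=1 | obs) = 1/77 / 3/77 = 1/3
P(X=2 | obs) = 2/77 / 3/77 = 2/3

P(X = 1 | obs) = 1/3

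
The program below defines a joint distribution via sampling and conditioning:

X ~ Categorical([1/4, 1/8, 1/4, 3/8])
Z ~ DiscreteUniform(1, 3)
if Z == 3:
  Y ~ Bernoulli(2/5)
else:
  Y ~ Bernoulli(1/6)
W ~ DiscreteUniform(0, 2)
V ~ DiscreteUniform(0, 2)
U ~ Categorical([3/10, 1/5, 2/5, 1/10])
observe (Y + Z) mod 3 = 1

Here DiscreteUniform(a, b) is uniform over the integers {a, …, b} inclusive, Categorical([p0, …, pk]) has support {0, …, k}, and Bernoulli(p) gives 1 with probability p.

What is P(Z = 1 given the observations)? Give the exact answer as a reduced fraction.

P(Z = 1 | obs) = 25/37

Enumerate traces; 288 have nonzero weight after conditioning:
  (X=0, Z=1, Y=0, W=0, V=0, U=0) weight 1/432
  (X=0, Z=1, Y=0, W=0, V=0, U=1) weight 1/648
  (X=0, Z=1, Y=0, W=0, V=0, U=2) weight 1/324
  (X=0, Z=1, Y=0, W=0, V=0, U=3) weight 1/1296
  (X=0, Z=1, Y=0, W=0, V=1, U=0) weight 1/432
  (X=0, Z=1, Y=0, W=0, V=1, U=1) weight 1/648
  (X=0, Z=1, Y=0, W=0, V=1, U=2) weight 1/324
  (X=0, Z=1, Y=0, W=0, V=1, U=3) weight 1/1296
  (X=0, Z=3, Y=1, W=0, V=0, U=0) weight 1/900
  … 279 more
Group by Z:
  weight(Z=1) = 5/18
  weight(Z=3) = 2/15
Total weight = 5/18 + 2/15 = 37/90
P(Z=1 | obs) = 5/18 / 37/90 = 25/37
P(Z=3 | obs) = 2/15 / 37/90 = 12/37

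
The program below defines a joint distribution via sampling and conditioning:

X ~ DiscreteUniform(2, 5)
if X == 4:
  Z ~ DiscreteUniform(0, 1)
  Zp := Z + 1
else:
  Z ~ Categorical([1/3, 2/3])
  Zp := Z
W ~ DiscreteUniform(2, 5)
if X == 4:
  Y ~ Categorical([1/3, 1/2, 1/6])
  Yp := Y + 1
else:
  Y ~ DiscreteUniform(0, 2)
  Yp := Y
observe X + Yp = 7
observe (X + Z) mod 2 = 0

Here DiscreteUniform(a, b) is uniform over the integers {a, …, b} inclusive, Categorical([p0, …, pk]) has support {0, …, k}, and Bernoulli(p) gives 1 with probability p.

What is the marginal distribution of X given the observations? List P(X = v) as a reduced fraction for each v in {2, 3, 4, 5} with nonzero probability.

P(X=4) = 3/11, P(X=5) = 8/11

Enumerate traces; 8 have nonzero weight after conditioning:
  (X=4, Z=0, W=2, Y=2) weight 1/192
  (X=4, Z=0, W=3, Y=2) weight 1/192
  (X=4, Z=0, W=4, Y=2) weight 1/192
  (X=4, Z=0, W=5, Y=2) weight 1/192
  (X=5, Z=1, W=2, Y=2) weight 1/72
  (X=5, Z=1, W=3, Y=2) weight 1/72
  (X=5, Z=1, W=4, Y=2) weight 1/72
  (X=5, Z=1, W=5, Y=2) weight 1/72
Group by X:
  weight(X=4) = 1/48
  weight(X=5) = 1/18
Total weight = 1/48 + 1/18 = 11/144
P(X=4 | obs) = 1/48 / 11/144 = 3/11
P(X=5 | obs) = 1/18 / 11/144 = 8/11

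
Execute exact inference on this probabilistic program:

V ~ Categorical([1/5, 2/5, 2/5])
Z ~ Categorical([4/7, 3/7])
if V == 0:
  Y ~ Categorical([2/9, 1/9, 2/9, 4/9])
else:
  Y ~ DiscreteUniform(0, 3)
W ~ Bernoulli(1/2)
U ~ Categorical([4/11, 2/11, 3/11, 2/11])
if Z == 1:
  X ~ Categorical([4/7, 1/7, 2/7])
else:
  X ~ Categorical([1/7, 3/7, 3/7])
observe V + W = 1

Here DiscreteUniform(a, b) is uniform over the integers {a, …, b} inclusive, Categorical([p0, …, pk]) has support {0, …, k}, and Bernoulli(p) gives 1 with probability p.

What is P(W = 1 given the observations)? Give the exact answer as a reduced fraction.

Enumerate traces; 192 have nonzero weight after conditioning:
  (V=0, Z=0, Y=0, W=1, U=0, X=0) weight 16/24255
  (V=0, Z=0, Y=0, W=1, U=0, X=1) weight 16/8085
  (V=0, Z=0, Y=0, W=1, U=0, X=2) weight 16/8085
  (V=0, Z=0, Y=0, W=1, U=1, X=0) weight 8/24255
  (V=0, Z=0, Y=0, W=1, U=1, X=1) weight 8/8085
  (V=0, Z=0, Y=0, W=1, U=1, X=2) weight 8/8085
  (V=0, Z=0, Y=0, W=1, U=2, X=0) weight 4/8085
  (V=0, Z=0, Y=0, W=1, U=2, X=1) weight 4/2695
  (V=1, Z=0, Y=0, W=0, U=0, X=0) weight 4/2695
  … 183 more
Group by W:
  weight(W=0) = 1/5
  weight(W=1) = 1/10
Total weight = 1/5 + 1/10 = 3/10
P(W=0 | obs) = 1/5 / 3/10 = 2/3
P(W=1 | obs) = 1/10 / 3/10 = 1/3

P(W = 1 | obs) = 1/3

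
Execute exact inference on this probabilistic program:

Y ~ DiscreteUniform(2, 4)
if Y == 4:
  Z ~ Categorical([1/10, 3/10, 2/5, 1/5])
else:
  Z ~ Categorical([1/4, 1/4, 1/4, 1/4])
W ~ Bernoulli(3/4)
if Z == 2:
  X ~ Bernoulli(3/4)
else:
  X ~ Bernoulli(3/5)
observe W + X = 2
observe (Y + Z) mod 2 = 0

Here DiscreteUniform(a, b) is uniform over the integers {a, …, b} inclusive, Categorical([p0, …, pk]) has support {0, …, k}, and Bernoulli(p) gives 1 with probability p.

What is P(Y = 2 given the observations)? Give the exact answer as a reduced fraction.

P(Y = 2 | obs) = 45/133

Enumerate traces; 6 have nonzero weight after conditioning:
  (Y=2, Z=0, W=1, X=1) weight 3/80
  (Y=2, Z=2, W=1, X=1) weight 3/64
  (Y=3, Z=1, W=1, X=1) weight 3/80
  (Y=3, Z=3, W=1, X=1) weight 3/80
  (Y=4, Z=0, W=1, X=1) weight 3/200
  (Y=4, Z=2, W=1, X=1) weight 3/40
Group by Y:
  weight(Y=2) = 27/320
  weight(Y=3) = 3/40
  weight(Y=4) = 9/100
Total weight = 27/320 + 3/40 + 9/100 = 399/1600
P(Y=2 | obs) = 27/320 / 399/1600 = 45/133
P(Y=3 | obs) = 3/40 / 399/1600 = 40/133
P(Y=4 | obs) = 9/100 / 399/1600 = 48/133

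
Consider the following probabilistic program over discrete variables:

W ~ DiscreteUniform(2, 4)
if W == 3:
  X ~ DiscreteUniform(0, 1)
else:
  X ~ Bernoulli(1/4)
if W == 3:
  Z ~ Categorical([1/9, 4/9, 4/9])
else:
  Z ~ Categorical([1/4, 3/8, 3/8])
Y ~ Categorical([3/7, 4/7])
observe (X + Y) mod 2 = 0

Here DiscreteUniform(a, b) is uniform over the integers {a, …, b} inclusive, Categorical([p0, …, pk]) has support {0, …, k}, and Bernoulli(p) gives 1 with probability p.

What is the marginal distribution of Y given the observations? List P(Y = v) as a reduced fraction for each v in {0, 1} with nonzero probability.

Enumerate traces; 18 have nonzero weight after conditioning:
  (W=2, X=0, Z=0, Y=0) weight 3/112
  (W=2, X=0, Z=1, Y=0) weight 9/224
  (W=2, X=0, Z=2, Y=0) weight 9/224
  (W=2, X=1, Z=0, Y=1) weight 1/84
  (W=2, X=1, Z=1, Y=1) weight 1/56
  (W=2, X=1, Z=2, Y=1) weight 1/56
  (W=3, X=0, Z=0, Y=0) weight 1/126
  (W=3, X=0, Z=1, Y=0) weight 2/63
  … 10 more
Group by Y:
  weight(Y=0) = 2/7
  weight(Y=1) = 4/21
Total weight = 2/7 + 4/21 = 10/21
P(Y=0 | obs) = 2/7 / 10/21 = 3/5
P(Y=1 | obs) = 4/21 / 10/21 = 2/5

P(Y=0) = 3/5, P(Y=1) = 2/5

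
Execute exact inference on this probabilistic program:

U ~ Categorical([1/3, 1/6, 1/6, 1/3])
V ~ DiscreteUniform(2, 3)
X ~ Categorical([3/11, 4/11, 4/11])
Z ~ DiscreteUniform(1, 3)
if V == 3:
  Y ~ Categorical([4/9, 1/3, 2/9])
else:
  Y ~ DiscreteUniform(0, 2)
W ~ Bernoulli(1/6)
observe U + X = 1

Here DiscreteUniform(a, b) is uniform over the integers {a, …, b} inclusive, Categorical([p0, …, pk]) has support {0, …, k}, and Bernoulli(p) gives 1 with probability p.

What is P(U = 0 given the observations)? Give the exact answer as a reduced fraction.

P(U = 0 | obs) = 8/11

Enumerate traces; 72 have nonzero weight after conditioning:
  (U=0, V=2, X=1, Z=1, Y=0, W=0) weight 5/891
  (U=0, V=2, X=1, Z=1, Y=0, W=1) weight 1/891
  (U=0, V=2, X=1, Z=1, Y=1, W=0) weight 5/891
  (U=0, V=2, X=1, Z=1, Y=1, W=1) weight 1/891
  (U=0, V=2, X=1, Z=1, Y=2, W=0) weight 5/891
  (U=0, V=2, X=1, Z=1, Y=2, W=1) weight 1/891
  (U=0, V=2, X=1, Z=2, Y=0, W=0) weight 5/891
  (U=0, V=2, X=1, Z=2, Y=0, W=1) weight 1/891
  (U=1, V=2, X=0, Z=1, Y=0, W=0) weight 5/2376
  … 63 more
Group by U:
  weight(U=0) = 4/33
  weight(U=1) = 1/22
Total weight = 4/33 + 1/22 = 1/6
P(U=0 | obs) = 4/33 / 1/6 = 8/11
P(U=1 | obs) = 1/22 / 1/6 = 3/11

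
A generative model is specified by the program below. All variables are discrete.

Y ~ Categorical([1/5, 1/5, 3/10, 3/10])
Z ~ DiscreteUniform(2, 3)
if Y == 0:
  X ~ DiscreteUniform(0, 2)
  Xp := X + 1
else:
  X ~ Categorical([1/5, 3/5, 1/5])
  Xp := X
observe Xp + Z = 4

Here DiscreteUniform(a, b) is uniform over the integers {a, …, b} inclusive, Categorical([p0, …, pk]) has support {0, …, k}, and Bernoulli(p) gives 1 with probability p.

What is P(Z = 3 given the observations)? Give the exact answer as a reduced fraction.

Enumerate traces; 8 have nonzero weight after conditioning:
  (Y=0, Z=2, X=1) weight 1/30
  (Y=0, Z=3, X=0) weight 1/30
  (Y=1, Z=2, X=2) weight 1/50
  (Y=1, Z=3, X=1) weight 3/50
  (Y=2, Z=2, X=2) weight 3/100
  (Y=2, Z=3, X=1) weight 9/100
  (Y=3, Z=2, X=2) weight 3/100
  (Y=3, Z=3, X=1) weight 9/100
Group by Z:
  weight(Z=2) = 17/150
  weight(Z=3) = 41/150
Total weight = 17/150 + 41/150 = 29/75
P(Z=2 | obs) = 17/150 / 29/75 = 17/58
P(Z=3 | obs) = 41/150 / 29/75 = 41/58

P(Z = 3 | obs) = 41/58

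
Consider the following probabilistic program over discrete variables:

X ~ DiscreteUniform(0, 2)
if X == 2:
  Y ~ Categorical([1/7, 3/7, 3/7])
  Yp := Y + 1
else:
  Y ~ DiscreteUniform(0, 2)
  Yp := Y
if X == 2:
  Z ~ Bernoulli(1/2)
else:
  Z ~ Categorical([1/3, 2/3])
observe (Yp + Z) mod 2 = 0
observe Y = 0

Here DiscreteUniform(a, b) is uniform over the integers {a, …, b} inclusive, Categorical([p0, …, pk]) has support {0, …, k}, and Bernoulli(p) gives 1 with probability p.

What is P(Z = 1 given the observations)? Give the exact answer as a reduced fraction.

Enumerate traces; 3 have nonzero weight after conditioning:
  (X=0, Y=0, Z=0) weight 1/27
  (X=1, Y=0, Z=0) weight 1/27
  (X=2, Y=0, Z=1) weight 1/42
Group by Z:
  weight(Z=0) = 2/27
  weight(Z=1) = 1/42
Total weight = 2/27 + 1/42 = 37/378
P(Z=0 | obs) = 2/27 / 37/378 = 28/37
P(Z=1 | obs) = 1/42 / 37/378 = 9/37

P(Z = 1 | obs) = 9/37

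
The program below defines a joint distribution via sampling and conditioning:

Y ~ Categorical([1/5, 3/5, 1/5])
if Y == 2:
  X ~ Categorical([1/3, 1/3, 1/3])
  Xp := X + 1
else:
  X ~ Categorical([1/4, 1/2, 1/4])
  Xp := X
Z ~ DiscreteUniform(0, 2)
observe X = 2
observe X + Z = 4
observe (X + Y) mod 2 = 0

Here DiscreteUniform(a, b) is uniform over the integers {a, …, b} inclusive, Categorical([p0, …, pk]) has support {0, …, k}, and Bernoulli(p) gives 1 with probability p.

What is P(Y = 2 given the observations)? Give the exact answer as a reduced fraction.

P(Y = 2 | obs) = 4/7

Enumerate traces; 2 have nonzero weight after conditioning:
  (Y=0, X=2, Z=2) weight 1/60
  (Y=2, X=2, Z=2) weight 1/45
Group by Y:
  weight(Y=0) = 1/60
  weight(Y=2) = 1/45
Total weight = 1/60 + 1/45 = 7/180
P(Y=0 | obs) = 1/60 / 7/180 = 3/7
P(Y=2 | obs) = 1/45 / 7/180 = 4/7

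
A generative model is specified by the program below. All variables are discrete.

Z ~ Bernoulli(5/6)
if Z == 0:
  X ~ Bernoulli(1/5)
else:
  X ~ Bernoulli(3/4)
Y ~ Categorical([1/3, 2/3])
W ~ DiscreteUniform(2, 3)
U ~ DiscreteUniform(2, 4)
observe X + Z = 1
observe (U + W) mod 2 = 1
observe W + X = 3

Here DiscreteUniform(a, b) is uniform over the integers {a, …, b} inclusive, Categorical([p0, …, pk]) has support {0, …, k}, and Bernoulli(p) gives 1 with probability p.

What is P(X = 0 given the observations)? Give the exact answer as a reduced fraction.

Enumerate traces; 6 have nonzero weight after conditioning:
  (Z=0, X=1, Y=0, W=2, U=3) weight 1/540
  (Z=0, X=1, Y=1, W=2, U=3) weight 1/270
  (Z=1, X=0, Y=0, W=3, U=2) weight 5/432
  (Z=1, X=0, Y=0, W=3, U=4) weight 5/432
  (Z=1, X=0, Y=1, W=3, U=2) weight 5/216
  (Z=1, X=0, Y=1, W=3, U=4) weight 5/216
Group by X:
  weight(X=0) = 5/72
  weight(X=1) = 1/180
Total weight = 5/72 + 1/180 = 3/40
P(X=0 | obs) = 5/72 / 3/40 = 25/27
P(X=1 | obs) = 1/180 / 3/40 = 2/27

P(X = 0 | obs) = 25/27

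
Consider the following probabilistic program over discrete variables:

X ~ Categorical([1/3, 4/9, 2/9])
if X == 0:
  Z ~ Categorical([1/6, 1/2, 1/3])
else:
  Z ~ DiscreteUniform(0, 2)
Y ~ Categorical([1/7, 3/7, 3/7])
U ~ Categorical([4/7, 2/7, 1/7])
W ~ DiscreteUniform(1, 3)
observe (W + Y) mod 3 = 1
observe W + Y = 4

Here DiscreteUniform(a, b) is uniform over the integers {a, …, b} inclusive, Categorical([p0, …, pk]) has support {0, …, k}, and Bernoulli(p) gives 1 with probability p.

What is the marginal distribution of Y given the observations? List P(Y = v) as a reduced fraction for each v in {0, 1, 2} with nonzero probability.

Enumerate traces; 54 have nonzero weight after conditioning:
  (X=0, Z=0, Y=1, U=0, W=3) weight 2/441
  (X=0, Z=0, Y=1, U=1, W=3) weight 1/441
  (X=0, Z=0, Y=1, U=2, W=3) weight 1/882
  (X=0, Z=0, Y=2, U=0, W=2) weight 2/441
  (X=0, Z=0, Y=2, U=1, W=2) weight 1/441
  (X=0, Z=0, Y=2, U=2, W=2) weight 1/882
  (X=0, Z=1, Y=1, U=0, W=3) weight 2/147
  (X=0, Z=1, Y=1, U=1, W=3) weight 1/147
  … 46 more
Group by Y:
  weight(Y=1) = 1/7
  weight(Y=2) = 1/7
Total weight = 1/7 + 1/7 = 2/7
P(Y=1 | obs) = 1/7 / 2/7 = 1/2
P(Y=2 | obs) = 1/7 / 2/7 = 1/2

P(Y=1) = 1/2, P(Y=2) = 1/2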